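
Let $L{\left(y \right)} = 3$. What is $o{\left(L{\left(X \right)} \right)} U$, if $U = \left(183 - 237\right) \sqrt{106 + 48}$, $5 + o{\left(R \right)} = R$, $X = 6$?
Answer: $108 \sqrt{154} \approx 1340.2$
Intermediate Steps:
$o{\left(R \right)} = -5 + R$
$U = - 54 \sqrt{154} \approx -670.12$
$o{\left(L{\left(X \right)} \right)} U = \left(-5 + 3\right) \left(- 54 \sqrt{154}\right) = - 2 \left(- 54 \sqrt{154}\right) = 108 \sqrt{154}$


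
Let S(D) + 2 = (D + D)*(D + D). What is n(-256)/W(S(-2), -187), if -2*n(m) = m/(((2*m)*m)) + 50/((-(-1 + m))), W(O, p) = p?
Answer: 25343/49212416 ≈ 0.00051497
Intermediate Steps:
S(D) = -2 + 4*D**2 (S(D) = -2 + (D + D)*(D + D) = -2 + (2*D)*(2*D) = -2 + 4*D**2)
n(m) = -25/(1 - m) - 1/(4*m) (n(m) = -(m/(((2*m)*m)) + 50/((-(-1 + m))))/2 = -(m/((2*m**2)) + 50/(1 - m))/2 = -(m*(1/(2*m**2)) + 50/(1 - m))/2 = -(1/(2*m) + 50/(1 - m))/2 = -25/(1 - m) - 1/(4*m))
n(-256)/W(S(-2), -187) = ((1/4)*(1 + 99*(-256))/(-256*(-1 - 256)))/(-187) = ((1/4)*(-1/256)*(1 - 25344)/(-257))*(-1/187) = ((1/4)*(-1/256)*(-1/257)*(-25343))*(-1/187) = -25343/263168*(-1/187) = 25343/49212416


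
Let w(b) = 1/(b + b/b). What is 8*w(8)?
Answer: 8/9 ≈ 0.88889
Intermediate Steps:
w(b) = 1/(1 + b) (w(b) = 1/(b + 1) = 1/(1 + b))
8*w(8) = 8/(1 + 8) = 8/9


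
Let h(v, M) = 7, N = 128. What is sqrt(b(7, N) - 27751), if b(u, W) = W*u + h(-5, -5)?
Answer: 4*I*sqrt(1678) ≈ 163.85*I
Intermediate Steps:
b(u, W) = 7 + W*u (b(u, W) = W*u + 7 = 7 + W*u)
sqrt(b(7, N) - 27751) = sqrt((7 + 128*7) - 27751) = sqrt((7 + 896) - 27751) = sqrt(903 - 27751) = sqrt(-26848) = 4*I*sqrt(1678)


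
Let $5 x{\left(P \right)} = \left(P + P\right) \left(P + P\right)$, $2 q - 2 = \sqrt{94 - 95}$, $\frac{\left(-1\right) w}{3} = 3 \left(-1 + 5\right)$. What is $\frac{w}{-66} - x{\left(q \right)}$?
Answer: $- \frac{3}{55} - \frac{4 i}{5} \approx -0.054545 - 0.8 i$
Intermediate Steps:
$w = -36$ ($w = - 3 \cdot 3 \left(-1 + 5\right) = - 3 \cdot 3 \cdot 4 = \left(-3\right) 12 = -36$)
$q = 1 + \frac{i}{2}$ ($q = 1 + \frac{\sqrt{94 - 95}}{2} = 1 + \frac{\sqrt{-1}}{2} = 1 + \frac{i}{2} \approx 1.0 + 0.5 i$)
$x{\left(P \right)} = \frac{4 P^{2}}{5}$ ($x{\left(P \right)} = \frac{\left(P + P\right) \left(P + P\right)}{5} = \frac{2 P 2 P}{5} = \frac{4 P^{2}}{5}$)
$\frac{w}{-66} - x{\left(q \right)} = - \frac{36}{-66} - \frac{4 \left(1 + \frac{i}{2}\right)^{2}}{5} = \left(-36\right) \left(- \frac{1}{66}\right) - \frac{4 \left(1 + \frac{i}{2}\right)^{2}}{5} = \frac{6}{11} - \frac{4 \left(1 + \frac{i}{2}\right)^{2}}{5}$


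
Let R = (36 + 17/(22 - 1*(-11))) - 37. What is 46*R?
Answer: -736/33 ≈ -22.303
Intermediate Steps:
R = -16/33 (R = (36 + 17/(22 + 11)) - 37 = (36 + 17/33) - 37 = 1205/33 - 37 = -16/33 ≈ -0.48485)
46*R = 46*(-16/33) = -736/33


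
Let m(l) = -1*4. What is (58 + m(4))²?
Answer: 2916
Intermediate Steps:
m(l) = -4
(58 + m(4))² = (58 - 4)² = 54² = 2916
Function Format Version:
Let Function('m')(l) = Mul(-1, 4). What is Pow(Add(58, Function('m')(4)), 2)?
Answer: 2916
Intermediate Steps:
Function('m')(l) = -4
Pow(Add(58, Function('m')(4)), 2) = Pow(Add(58, -4), 2) = Pow(54, 2) = 2916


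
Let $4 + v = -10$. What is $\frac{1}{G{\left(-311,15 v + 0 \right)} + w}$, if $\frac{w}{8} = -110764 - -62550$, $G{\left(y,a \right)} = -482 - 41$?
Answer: $- \frac{1}{386235} \approx -2.5891 \cdot 10^{-6}$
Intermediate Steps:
$v = -14$ ($v = -4 - 10 = -14$)
$G{\left(y,a \right)} = -523$
$w = -385712$ ($w = 8 \left(-110764 - -62550\right) = 8 \left(-110764 + 62550\right) = 8 \left(-48214\right) = -385712$)
$\frac{1}{G{\left(-311,15 v + 0 \right)} + w} = \frac{1}{-523 - 385712} = \frac{1}{-386235} = - \frac{1}{386235}$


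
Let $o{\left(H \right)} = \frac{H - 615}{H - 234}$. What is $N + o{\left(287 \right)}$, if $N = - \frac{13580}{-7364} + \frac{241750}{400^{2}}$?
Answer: $- \frac{25278747}{8920960} \approx -2.8336$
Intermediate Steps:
$o{\left(H \right)} = \frac{-615 + H}{-234 + H}$
$N = \frac{564721}{168320}$ ($N = \left(-13580\right) \left(- \frac{1}{7364}\right) + \frac{241750}{160000} = \frac{485}{263} + 241750 \cdot \frac{1}{160000} = \frac{485}{263} + \frac{967}{640} = \frac{564721}{168320} \approx 3.355$)
$N + o{\left(287 \right)} = \frac{564721}{168320} + \frac{-615 + 287}{-234 + 287} = \frac{564721}{168320} + \frac{1}{53} \left(-328\right) = \frac{564721}{168320} - \frac{328}{53} = - \frac{25278747}{8920960}$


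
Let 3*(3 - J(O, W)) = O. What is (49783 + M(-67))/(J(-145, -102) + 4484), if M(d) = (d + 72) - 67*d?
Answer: 162831/13606 ≈ 11.968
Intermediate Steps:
J(O, W) = 3 - O/3
M(d) = 72 - 66*d (M(d) = (72 + d) - 67*d = 72 - 66*d)
(49783 + M(-67))/(J(-145, -102) + 4484) = (49783 + (72 - 66*(-67)))/((3 - ⅓*(-145)) + 4484) = (49783 + (72 + 4422))/((3 + 145/3) + 4484) = (49783 + 4494)/(154/3 + 4484) = 54277/(13606/3) = 54277*(3/13606) = 162831/13606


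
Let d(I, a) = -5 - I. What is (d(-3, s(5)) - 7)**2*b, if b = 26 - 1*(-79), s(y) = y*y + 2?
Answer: 8505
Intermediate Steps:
s(y) = 2 + y**2 (s(y) = y**2 + 2 = 2 + y**2)
b = 105 (b = 26 + 79 = 105)
(d(-3, s(5)) - 7)**2*b = ((-5 - 1*(-3)) - 7)**2*105 = ((-5 + 3) - 7)**2*105 = (-2 - 7)**2*105 = (-9)**2*105 = 81*105 = 8505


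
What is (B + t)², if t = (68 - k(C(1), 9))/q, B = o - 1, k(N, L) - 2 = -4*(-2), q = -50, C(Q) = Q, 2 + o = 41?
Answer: 848241/625 ≈ 1357.2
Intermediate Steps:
o = 39 (o = -2 + 41 = 39)
k(N, L) = 10 (k(N, L) = 2 - 4*(-2) = 2 + 8 = 10)
B = 38 (B = 39 - 1 = 38)
t = -29/25 (t = (68 - 1*10)/(-50) = (68 - 10)*(-1/50) = 58*(-1/50) = -29/25 ≈ -1.1600)
(B + t)² = (38 - 29/25)² = (921/25)² = 848241/625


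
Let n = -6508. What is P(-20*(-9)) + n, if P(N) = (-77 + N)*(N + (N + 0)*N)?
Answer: 3349232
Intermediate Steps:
P(N) = (-77 + N)*(N + N²) (P(N) = (-77 + N)*(N + N*N) = (-77 + N)*(N + N²))
P(-20*(-9)) + n = (-20*(-9))*(-77 + (-20*(-9))² - (-1520)*(-9)) - 6508 = 180*(-77 + 180² - 76*180) - 6508 = 180*(-77 + 32400 - 13680) - 6508 = 180*18643 - 6508 = 3355740 - 6508 = 3349232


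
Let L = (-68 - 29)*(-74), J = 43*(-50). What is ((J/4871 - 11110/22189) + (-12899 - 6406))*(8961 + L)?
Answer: -33676231040110745/108082619 ≈ -3.1158e+8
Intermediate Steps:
J = -2150
L = 7178 (L = -97*(-74) = 7178)
((J/4871 - 11110/22189) + (-12899 - 6406))*(8961 + L) = ((-2150/4871 - 11110/22189) + (-12899 - 6406))*(8961 + 7178) = ((-2150*1/4871 - 11110*1/22189) - 19305)*16139 = ((-2150/4871 - 11110/22189) - 19305)*16139 = (-101823160/108082619 - 19305)*16139 = -2086636782955/108082619*16139 = -33676231040110745/108082619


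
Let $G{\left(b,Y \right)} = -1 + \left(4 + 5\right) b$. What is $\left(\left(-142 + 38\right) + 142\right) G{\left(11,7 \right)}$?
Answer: $3724$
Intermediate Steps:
$G{\left(b,Y \right)} = -1 + 9 b$
$\left(\left(-142 + 38\right) + 142\right) G{\left(11,7 \right)} = \left(\left(-142 + 38\right) + 142\right) \left(-1 + 9 \cdot 11\right) = \left(-104 + 142\right) \left(-1 + 99\right) = 38 \cdot 98 = 3724$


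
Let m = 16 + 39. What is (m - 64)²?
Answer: 81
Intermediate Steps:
m = 55
(m - 64)² = (55 - 64)² = (-9)² = 81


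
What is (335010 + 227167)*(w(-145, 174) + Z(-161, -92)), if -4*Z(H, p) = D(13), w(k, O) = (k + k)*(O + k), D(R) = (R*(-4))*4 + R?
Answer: -18802009765/4 ≈ -4.7005e+9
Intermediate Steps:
D(R) = -15*R (D(R) = -4*R*4 + R = -16*R + R = -15*R)
w(k, O) = 2*k*(O + k) (w(k, O) = (2*k)*(O + k) = 2*k*(O + k))
Z(H, p) = 195/4 (Z(H, p) = -(-15)*13/4 = -¼*(-195) = 195/4)
(335010 + 227167)*(w(-145, 174) + Z(-161, -92)) = (335010 + 227167)*(2*(-145)*(174 - 145) + 195/4) = 562177*(2*(-145)*29 + 195/4) = 562177*(-8410 + 195/4) = 562177*(-33445/4) = -18802009765/4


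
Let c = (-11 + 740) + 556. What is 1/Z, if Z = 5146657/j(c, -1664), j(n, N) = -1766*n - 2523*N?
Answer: 1928962/5146657 ≈ 0.37480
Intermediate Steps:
c = 1285 (c = 729 + 556 = 1285)
j(n, N) = -2523*N - 1766*n
Z = 5146657/1928962 (Z = 5146657/(-2523*(-1664) - 1766*1285) = 5146657/(4198272 - 2269310) = 5146657/1928962 ≈ 2.6681)
1/Z = 1/(5146657/1928962) = 1928962/5146657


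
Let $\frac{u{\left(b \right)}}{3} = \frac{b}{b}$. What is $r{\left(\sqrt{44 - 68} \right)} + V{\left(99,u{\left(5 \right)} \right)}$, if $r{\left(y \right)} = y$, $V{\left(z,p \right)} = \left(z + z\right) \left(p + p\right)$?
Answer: $1188 + 2 i \sqrt{6} \approx 1188.0 + 4.899 i$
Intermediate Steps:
$u{\left(b \right)} = 3$ ($u{\left(b \right)} = 3 \frac{b}{b} = 3 \cdot 1 = 3$)
$V{\left(z,p \right)} = 4 p z$ ($V{\left(z,p \right)} = 2 z 2 p = 4 p z$)
$r{\left(\sqrt{44 - 68} \right)} + V{\left(99,u{\left(5 \right)} \right)} = \sqrt{44 - 68} + 4 \cdot 3 \cdot 99 = \sqrt{-24} + 1188 = 2 i \sqrt{6} + 1188 = 1188 + 2 i \sqrt{6}$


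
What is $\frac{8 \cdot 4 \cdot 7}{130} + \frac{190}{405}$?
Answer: $\frac{11542}{5265} \approx 2.1922$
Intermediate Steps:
$\frac{8 \cdot 4 \cdot 7}{130} + \frac{190}{405} = 32 \cdot 7 \cdot \frac{1}{130} + 190 \cdot \frac{1}{405} = 224 \cdot \frac{1}{130} + \frac{38}{81} = \frac{112}{65} + \frac{38}{81} = \frac{11542}{5265}$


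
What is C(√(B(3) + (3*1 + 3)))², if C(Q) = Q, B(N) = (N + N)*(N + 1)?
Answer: 30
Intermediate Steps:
B(N) = 2*N*(1 + N) (B(N) = (2*N)*(1 + N) = 2*N*(1 + N))
C(√(B(3) + (3*1 + 3)))² = (√(2*3*(1 + 3) + (3*1 + 3)))² = (√(2*3*4 + (3 + 3)))² = (√(24 + 6))² = (√30)² = 30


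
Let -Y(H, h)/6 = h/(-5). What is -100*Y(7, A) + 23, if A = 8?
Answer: -937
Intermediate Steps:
Y(H, h) = 6*h/5 (Y(H, h) = -6*h/(-5) = -6*h*(-1)/5 = -(-6)*h/5 = 6*h/5)
-100*Y(7, A) + 23 = -120*8 + 23 = -100*48/5 + 23 = -960 + 23 = -937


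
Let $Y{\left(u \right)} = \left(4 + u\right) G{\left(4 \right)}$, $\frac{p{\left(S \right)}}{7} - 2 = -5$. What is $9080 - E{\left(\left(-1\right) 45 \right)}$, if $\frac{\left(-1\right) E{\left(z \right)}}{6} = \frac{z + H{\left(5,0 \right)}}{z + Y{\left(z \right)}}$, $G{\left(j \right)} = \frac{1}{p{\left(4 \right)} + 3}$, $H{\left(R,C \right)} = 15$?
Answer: $\frac{6985760}{769} \approx 9084.2$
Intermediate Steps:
$p{\left(S \right)} = -21$ ($p{\left(S \right)} = 14 + 7 \left(-5\right) = 14 - 35 = -21$)
$G{\left(j \right)} = - \frac{1}{18}$ ($G{\left(j \right)} = \frac{1}{-21 + 3} = \frac{1}{-18} = - \frac{1}{18}$)
$Y{\left(u \right)} = - \frac{2}{9} - \frac{u}{18}$ ($Y{\left(u \right)} = \left(4 + u\right) \left(- \frac{1}{18}\right) = - \frac{2}{9} - \frac{u}{18}$)
$E{\left(z \right)} = - \frac{6 \left(15 + z\right)}{- \frac{2}{9} + \frac{17 z}{18}}$ ($E{\left(z \right)} = - 6 \frac{z + 15}{z - \left(\frac{2}{9} + \frac{z}{18}\right)} = - 6 \frac{15 + z}{- \frac{2}{9} + \frac{17 z}{18}} = - \frac{6 \left(15 + z\right)}{- \frac{2}{9} + \frac{17 z}{18}}$)
$9080 - E{\left(\left(-1\right) 45 \right)} = 9080 - \frac{108 \left(-15 - \left(-1\right) 45\right)}{-4 + 17 \left(\left(-1\right) 45\right)} = 9080 - \frac{108 \left(-15 - -45\right)}{-4 + 17 \left(-45\right)} = 9080 - \frac{108 \left(-15 + 45\right)}{-4 - 765} = 9080 - 108 \frac{1}{-769} \cdot 30 = 9080 - 108 \left(- \frac{1}{769}\right) 30 = 9080 - - \frac{3240}{769} = 9080 + \frac{3240}{769} = \frac{6985760}{769}$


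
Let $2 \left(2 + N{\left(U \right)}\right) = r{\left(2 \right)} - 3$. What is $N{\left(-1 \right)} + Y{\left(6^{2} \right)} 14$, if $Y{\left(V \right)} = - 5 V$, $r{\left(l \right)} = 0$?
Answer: $- \frac{5047}{2} \approx -2523.5$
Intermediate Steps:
$N{\left(U \right)} = - \frac{7}{2}$ ($N{\left(U \right)} = -2 + \frac{0 - 3}{2} = -2 + \frac{1}{2} \left(-3\right) = -2 - \frac{3}{2} = - \frac{7}{2}$)
$N{\left(-1 \right)} + Y{\left(6^{2} \right)} 14 = - \frac{7}{2} + - 5 \cdot 6^{2} \cdot 14 = - \frac{7}{2} + \left(-5\right) 36 \cdot 14 = - \frac{7}{2} - 2520 = - \frac{5047}{2}$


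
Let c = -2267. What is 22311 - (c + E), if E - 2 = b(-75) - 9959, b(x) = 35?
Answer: 34500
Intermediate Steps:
E = -9922 (E = 2 + (35 - 9959) = 2 - 9924 = -9922)
22311 - (c + E) = 22311 - (-2267 - 9922) = 22311 - 1*(-12189) = 22311 + 12189 = 34500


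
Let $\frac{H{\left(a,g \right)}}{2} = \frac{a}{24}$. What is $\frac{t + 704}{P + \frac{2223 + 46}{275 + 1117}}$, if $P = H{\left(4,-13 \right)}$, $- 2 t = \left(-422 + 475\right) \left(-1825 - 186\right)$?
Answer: $\frac{25053912}{911} \approx 27502.0$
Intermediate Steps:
$t = \frac{106583}{2}$ ($t = - \frac{\left(-422 + 475\right) \left(-1825 - 186\right)}{2} = - \frac{53 \left(-2011\right)}{2} = \left(- \frac{1}{2}\right) \left(-106583\right) = \frac{106583}{2} \approx 53292.0$)
$H{\left(a,g \right)} = \frac{a}{12}$ ($H{\left(a,g \right)} = 2 \frac{a}{24} = \frac{a}{12}$)
$P = \frac{1}{3}$ ($P = \frac{1}{12} \cdot 4 = \frac{1}{3} \approx 0.33333$)
$\frac{t + 704}{P + \frac{2223 + 46}{275 + 1117}} = \frac{\frac{106583}{2} + 704}{\frac{1}{3} + \frac{2223 + 46}{275 + 1117}} = \frac{107991}{2 \left(\frac{1}{3} + \frac{2269}{1392}\right)} = \frac{107991}{2 \cdot \frac{911}{464}} = \frac{107991}{2} \cdot \frac{464}{911} = \frac{25053912}{911}$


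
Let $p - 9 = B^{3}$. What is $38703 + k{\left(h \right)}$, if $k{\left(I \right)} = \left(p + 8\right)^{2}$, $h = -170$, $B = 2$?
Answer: $39328$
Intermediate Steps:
$p = 17$ ($p = 9 + 2^{3} = 9 + 8 = 17$)
$k{\left(I \right)} = 625$ ($k{\left(I \right)} = \left(17 + 8\right)^{2} = 25^{2} = 625$)
$38703 + k{\left(h \right)} = 38703 + 625 = 39328$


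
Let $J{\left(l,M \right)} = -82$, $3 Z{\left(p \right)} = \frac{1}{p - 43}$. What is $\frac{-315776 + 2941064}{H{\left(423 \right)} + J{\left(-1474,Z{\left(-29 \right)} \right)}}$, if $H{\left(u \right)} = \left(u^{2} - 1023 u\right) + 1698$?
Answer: $- \frac{328161}{31523} \approx -10.41$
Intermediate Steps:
$Z{\left(p \right)} = \frac{1}{3 \left(-43 + p\right)}$ ($Z{\left(p \right)} = \frac{1}{3 \left(p - 43\right)} = \frac{1}{3 \left(-43 + p\right)}$)
$H{\left(u \right)} = 1698 + u^{2} - 1023 u$
$\frac{-315776 + 2941064}{H{\left(423 \right)} + J{\left(-1474,Z{\left(-29 \right)} \right)}} = \frac{-315776 + 2941064}{\left(1698 + 423^{2} - 432729\right) - 82} = \frac{2625288}{\left(1698 + 178929 - 432729\right) - 82} = \frac{2625288}{-252102 - 82} = \frac{2625288}{-252184} = 2625288 \left(- \frac{1}{252184}\right) = - \frac{328161}{31523}$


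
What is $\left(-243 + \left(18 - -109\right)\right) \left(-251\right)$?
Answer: $29116$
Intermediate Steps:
$\left(-243 + \left(18 - -109\right)\right) \left(-251\right) = \left(-243 + \left(18 + 109\right)\right) \left(-251\right) = \left(-243 + 127\right) \left(-251\right) = \left(-116\right) \left(-251\right) = 29116$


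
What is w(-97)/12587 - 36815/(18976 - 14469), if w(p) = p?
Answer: -463827584/56729609 ≈ -8.1761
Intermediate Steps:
w(-97)/12587 - 36815/(18976 - 14469) = -97/12587 - 36815/(18976 - 14469) = -97*1/12587 - 36815/4507 = -97/12587 - 36815*1/4507 = -97/12587 - 36815/4507 = -463827584/56729609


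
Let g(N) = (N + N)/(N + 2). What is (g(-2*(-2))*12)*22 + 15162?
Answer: 15514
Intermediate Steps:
g(N) = 2*N/(2 + N) (g(N) = (2*N)/(2 + N) = 2*N/(2 + N))
(g(-2*(-2))*12)*22 + 15162 = ((2*(-2*(-2))/(2 - 2*(-2)))*12)*22 + 15162 = ((2*4/(2 + 4))*12)*22 + 15162 = ((2*4/6)*12)*22 + 15162 = ((2*4*(⅙))*12)*22 + 15162 = ((4/3)*12)*22 + 15162 = 16*22 + 15162 = 352 + 15162 = 15514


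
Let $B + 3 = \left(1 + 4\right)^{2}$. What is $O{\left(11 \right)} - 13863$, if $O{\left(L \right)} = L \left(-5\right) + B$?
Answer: $-13896$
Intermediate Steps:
$B = 22$ ($B = -3 + \left(1 + 4\right)^{2} = -3 + 5^{2} = -3 + 25 = 22$)
$O{\left(L \right)} = 22 - 5 L$ ($O{\left(L \right)} = L \left(-5\right) + 22 = - 5 L + 22 = 22 - 5 L$)
$O{\left(11 \right)} - 13863 = \left(22 - 55\right) - 13863 = -33 - 13863 = -13896$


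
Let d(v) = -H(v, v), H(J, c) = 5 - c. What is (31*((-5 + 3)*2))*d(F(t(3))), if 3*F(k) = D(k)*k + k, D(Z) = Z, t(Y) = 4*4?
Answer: -31868/3 ≈ -10623.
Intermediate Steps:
t(Y) = 16
F(k) = k/3 + k²/3 (F(k) = (k*k + k)/3 = (k² + k)/3 = (k + k²)/3 = k/3 + k²/3)
d(v) = -5 + v (d(v) = -(5 - v) = -5 + v)
(31*((-5 + 3)*2))*d(F(t(3))) = (31*((-5 + 3)*2))*(-5 + (⅓)*16*(1 + 16)) = (31*(-2*2))*(-5 + (⅓)*16*17) = (31*(-4))*(-5 + 272/3) = -124*257/3 = -31868/3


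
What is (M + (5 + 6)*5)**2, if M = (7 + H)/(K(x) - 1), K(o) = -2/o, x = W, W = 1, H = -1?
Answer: 2809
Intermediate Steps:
x = 1
M = -2 (M = (7 - 1)/(-2/1 - 1) = 6/(-2*1 - 1) = 6/(-2 - 1) = 6/(-3) = 6*(-1/3) = -2)
(M + (5 + 6)*5)**2 = (-2 + (5 + 6)*5)**2 = (-2 + 11*5)**2 = (-2 + 55)**2 = 53**2 = 2809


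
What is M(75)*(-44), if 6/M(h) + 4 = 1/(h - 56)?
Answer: 1672/25 ≈ 66.880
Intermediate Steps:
M(h) = 6/(-4 + 1/(-56 + h)) (M(h) = 6/(-4 + 1/(h - 56)) = 6/(-4 + 1/(-56 + h)))
M(75)*(-44) = (6*(56 - 1*75)/(-225 + 4*75))*(-44) = (6*(56 - 75)/(-225 + 300))*(-44) = (6*(-19)/75)*(-44) = (6*(1/75)*(-19))*(-44) = -38/25*(-44) = 1672/25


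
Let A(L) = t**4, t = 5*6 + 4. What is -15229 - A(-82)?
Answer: -1351565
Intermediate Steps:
t = 34 (t = 30 + 4 = 34)
A(L) = 1336336 (A(L) = 34**4 = 1336336)
-15229 - A(-82) = -15229 - 1*1336336 = -15229 - 1336336 = -1351565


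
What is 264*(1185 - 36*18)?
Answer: 141768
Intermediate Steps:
264*(1185 - 36*18) = 264*(1185 - 648) = 264*537 = 141768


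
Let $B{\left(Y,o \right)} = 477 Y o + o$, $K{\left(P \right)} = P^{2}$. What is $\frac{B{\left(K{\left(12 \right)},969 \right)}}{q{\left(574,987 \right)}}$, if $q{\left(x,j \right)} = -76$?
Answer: $- \frac{3503139}{4} \approx -8.7579 \cdot 10^{5}$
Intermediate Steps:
$B{\left(Y,o \right)} = o + 477 Y o$ ($B{\left(Y,o \right)} = 477 Y o + o = o + 477 Y o$)
$\frac{B{\left(K{\left(12 \right)},969 \right)}}{q{\left(574,987 \right)}} = \frac{969 \left(1 + 477 \cdot 12^{2}\right)}{-76} = 969 \left(1 + 477 \cdot 144\right) \left(- \frac{1}{76}\right) = 969 \left(1 + 68688\right) \left(- \frac{1}{76}\right) = 969 \cdot 68689 \left(- \frac{1}{76}\right) = 66559641 \left(- \frac{1}{76}\right) = - \frac{3503139}{4}$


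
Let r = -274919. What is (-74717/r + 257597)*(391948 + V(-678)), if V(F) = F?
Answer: 27709109248537200/274919 ≈ 1.0079e+11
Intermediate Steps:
(-74717/r + 257597)*(391948 + V(-678)) = (-74717/(-274919) + 257597)*(391948 - 678) = (-74717*(-1/274919) + 257597)*391270 = (74717/274919 + 257597)*391270 = (70818384360/274919)*391270 = 27709109248537200/274919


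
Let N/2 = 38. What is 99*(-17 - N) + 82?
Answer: -9125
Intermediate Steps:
N = 76 (N = 2*38 = 76)
99*(-17 - N) + 82 = 99*(-17 - 1*76) + 82 = 99*(-17 - 76) + 82 = 99*(-93) + 82 = -9207 + 82 = -9125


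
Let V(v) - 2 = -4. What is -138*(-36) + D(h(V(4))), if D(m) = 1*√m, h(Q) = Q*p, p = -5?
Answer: 4968 + √10 ≈ 4971.2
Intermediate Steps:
V(v) = -2 (V(v) = 2 - 4 = -2)
h(Q) = -5*Q (h(Q) = Q*(-5) = -5*Q)
D(m) = √m
-138*(-36) + D(h(V(4))) = -138*(-36) + √(-5*(-2)) = 4968 + √10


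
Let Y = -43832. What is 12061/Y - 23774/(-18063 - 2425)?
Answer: 99369525/112253752 ≈ 0.88522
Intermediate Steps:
12061/Y - 23774/(-18063 - 2425) = 12061/(-43832) - 23774/(-18063 - 2425) = 12061*(-1/43832) - 23774/(-20488) = -12061/43832 - 23774*(-1/20488) = -12061/43832 + 11887/10244 = 99369525/112253752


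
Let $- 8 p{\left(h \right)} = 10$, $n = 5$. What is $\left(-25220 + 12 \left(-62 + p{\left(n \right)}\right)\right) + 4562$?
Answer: $-21417$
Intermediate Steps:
$p{\left(h \right)} = - \frac{5}{4}$ ($p{\left(h \right)} = \left(- \frac{1}{8}\right) 10 = - \frac{5}{4}$)
$\left(-25220 + 12 \left(-62 + p{\left(n \right)}\right)\right) + 4562 = \left(-25220 + 12 \left(-62 - \frac{5}{4}\right)\right) + 4562 = \left(-25220 + 12 \left(- \frac{253}{4}\right)\right) + 4562 = \left(-25220 - 759\right) + 4562 = -25979 + 4562 = -21417$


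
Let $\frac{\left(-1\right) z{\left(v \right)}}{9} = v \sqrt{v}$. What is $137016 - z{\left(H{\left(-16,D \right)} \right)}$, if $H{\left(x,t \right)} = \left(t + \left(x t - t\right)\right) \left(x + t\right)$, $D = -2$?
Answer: $137016 - 124416 i \approx 1.3702 \cdot 10^{5} - 1.2442 \cdot 10^{5} i$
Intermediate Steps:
$H{\left(x,t \right)} = t x \left(t + x\right)$ ($H{\left(x,t \right)} = \left(t + \left(t x - t\right)\right) \left(t + x\right) = \left(t + \left(- t + t x\right)\right) \left(t + x\right) = t x \left(t + x\right)$)
$z{\left(v \right)} = - 9 v^{\frac{3}{2}}$ ($z{\left(v \right)} = - 9 v \sqrt{v} = - 9 v^{\frac{3}{2}}$)
$137016 - z{\left(H{\left(-16,D \right)} \right)} = 137016 - - 9 \left(\left(-2\right) \left(-16\right) \left(-2 - 16\right)\right)^{\frac{3}{2}} = 137016 - - 9 \left(\left(-2\right) \left(-16\right) \left(-18\right)\right)^{\frac{3}{2}} = 137016 - - 9 \left(-576\right)^{\frac{3}{2}} = 137016 - - 9 \left(- 13824 i\right) = 137016 - 124416 i$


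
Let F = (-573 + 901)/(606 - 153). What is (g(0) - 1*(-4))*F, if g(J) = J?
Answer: 1312/453 ≈ 2.8962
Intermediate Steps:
F = 328/453 ≈ 0.72406
(g(0) - 1*(-4))*F = (0 - 1*(-4))*(328/453) = (0 + 4)*(328/453) = 4*(328/453) = 1312/453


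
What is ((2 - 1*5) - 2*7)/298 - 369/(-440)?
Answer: 51241/65560 ≈ 0.78159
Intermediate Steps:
((2 - 1*5) - 2*7)/298 - 369/(-440) = ((2 - 5) - 14)*(1/298) - 369*(-1/440) = (-3 - 14)*(1/298) + 369/440 = -17*1/298 + 369/440 = -17/298 + 369/440 = 51241/65560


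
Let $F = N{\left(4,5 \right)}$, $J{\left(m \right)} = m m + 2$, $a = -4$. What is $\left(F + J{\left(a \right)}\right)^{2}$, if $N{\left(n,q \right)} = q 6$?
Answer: $2304$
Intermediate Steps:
$J{\left(m \right)} = 2 + m^{2}$ ($J{\left(m \right)} = m^{2} + 2 = 2 + m^{2}$)
$N{\left(n,q \right)} = 6 q$
$F = 30$ ($F = 6 \cdot 5 = 30$)
$\left(F + J{\left(a \right)}\right)^{2} = \left(30 + \left(2 + \left(-4\right)^{2}\right)\right)^{2} = \left(30 + \left(2 + 16\right)\right)^{2} = \left(30 + 18\right)^{2} = 48^{2} = 2304$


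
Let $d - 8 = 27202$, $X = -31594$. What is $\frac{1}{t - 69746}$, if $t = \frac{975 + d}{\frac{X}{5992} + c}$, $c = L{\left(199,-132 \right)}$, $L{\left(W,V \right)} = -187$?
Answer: $- \frac{576049}{40261555814} \approx -1.4308 \cdot 10^{-5}$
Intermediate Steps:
$d = 27210$ ($d = 8 + 27202 = 27210$)
$c = -187$
$t = - \frac{84442260}{576049}$ ($t = \frac{975 + 27210}{- \frac{31594}{5992} - 187} = \frac{28185}{\left(-31594\right) \frac{1}{5992} - 187} = \frac{28185}{- \frac{15797}{2996} - 187} = \frac{28185}{- \frac{576049}{2996}} = 28185 \left(- \frac{2996}{576049}\right) = - \frac{84442260}{576049} \approx -146.59$)
$\frac{1}{t - 69746} = \frac{1}{- \frac{84442260}{576049} - 69746} = \frac{1}{- \frac{40261555814}{576049}} = - \frac{576049}{40261555814}$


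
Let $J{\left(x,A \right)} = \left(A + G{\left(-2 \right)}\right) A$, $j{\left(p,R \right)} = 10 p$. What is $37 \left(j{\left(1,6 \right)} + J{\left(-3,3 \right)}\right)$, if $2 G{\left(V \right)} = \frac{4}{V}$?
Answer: $592$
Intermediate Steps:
$G{\left(V \right)} = \frac{2}{V}$ ($G{\left(V \right)} = \frac{4 \frac{1}{V}}{2} = \frac{2}{V}$)
$J{\left(x,A \right)} = A \left(-1 + A\right)$ ($J{\left(x,A \right)} = \left(A + \frac{2}{-2}\right) A = \left(A + 2 \left(- \frac{1}{2}\right)\right) A = \left(A - 1\right) A = \left(-1 + A\right) A = A \left(-1 + A\right)$)
$37 \left(j{\left(1,6 \right)} + J{\left(-3,3 \right)}\right) = 37 \left(10 \cdot 1 + 3 \left(-1 + 3\right)\right) = 37 \left(10 + 3 \cdot 2\right) = 37 \left(10 + 6\right) = 37 \cdot 16 = 592$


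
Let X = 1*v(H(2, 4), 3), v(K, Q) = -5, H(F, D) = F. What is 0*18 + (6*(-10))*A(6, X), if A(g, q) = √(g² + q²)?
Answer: -60*√61 ≈ -468.62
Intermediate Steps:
X = -5 (X = 1*(-5) = -5)
0*18 + (6*(-10))*A(6, X) = 0*18 + (6*(-10))*√(6² + (-5)²) = 0 - 60*√(36 + 25) = 0 - 60*√61 = -60*√61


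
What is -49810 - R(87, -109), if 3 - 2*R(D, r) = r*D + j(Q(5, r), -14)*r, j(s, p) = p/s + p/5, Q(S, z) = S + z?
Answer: -28292023/520 ≈ -54408.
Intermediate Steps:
j(s, p) = p/5 + p/s (j(s, p) = p/s + p*(1/5) = p/s + p/5 = p/5 + p/s)
R(D, r) = 3/2 - D*r/2 - r*(-14/5 - 14/(5 + r))/2 (R(D, r) = 3/2 - (r*D + ((1/5)*(-14) - 14/(5 + r))*r)/2 = 3/2 - (D*r + (-14/5 - 14/(5 + r))*r)/2 = 3/2 - (D*r + r*(-14/5 - 14/(5 + r)))/2 = 3/2 + (-D*r/2 - r*(-14/5 - 14/(5 + r))/2) = 3/2 - D*r/2 - r*(-14/5 - 14/(5 + r))/2)
-49810 - R(87, -109) = -49810 - (5*(3 - 1*87*(-109))*(5 - 109) + 14*(-109)*(10 - 109))/(10*(5 - 109)) = -49810 - (5*(3 + 9483)*(-104) + 14*(-109)*(-99))/(10*(-104)) = -49810 - (-1)*(5*9486*(-104) + 151074)/(10*104) = -49810 - (-1)*(-4932720 + 151074)/(10*104) = -49810 - (-1)*(-4781646)/(10*104) = -49810 - 1*2390823/520 = -49810 - 2390823/520 = -28292023/520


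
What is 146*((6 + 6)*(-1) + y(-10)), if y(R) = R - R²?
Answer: -17812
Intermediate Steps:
146*((6 + 6)*(-1) + y(-10)) = 146*((6 + 6)*(-1) - 10*(1 - 1*(-10))) = 146*(12*(-1) - 10*(1 + 10)) = 146*(-12 - 10*11) = 146*(-12 - 110) = 146*(-122) = -17812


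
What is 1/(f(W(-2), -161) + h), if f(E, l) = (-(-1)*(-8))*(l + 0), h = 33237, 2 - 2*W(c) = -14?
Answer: 1/34525 ≈ 2.8965e-5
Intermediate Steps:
W(c) = 8 (W(c) = 1 - ½*(-14) = 1 + 7 = 8)
f(E, l) = -8*l (f(E, l) = (-1*8)*l = -8*l)
1/(f(W(-2), -161) + h) = 1/(-8*(-161) + 33237) = 1/(1288 + 33237) = 1/34525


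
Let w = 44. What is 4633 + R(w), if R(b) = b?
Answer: 4677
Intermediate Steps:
4633 + R(w) = 4633 + 44 = 4677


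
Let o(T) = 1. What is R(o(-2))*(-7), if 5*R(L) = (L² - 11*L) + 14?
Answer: -28/5 ≈ -5.6000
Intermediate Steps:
R(L) = 14/5 - 11*L/5 + L²/5 (R(L) = ((L² - 11*L) + 14)/5 = (14 + L² - 11*L)/5 = 14/5 - 11*L/5 + L²/5)
R(o(-2))*(-7) = (14/5 - 11/5*1 + (⅕)*1²)*(-7) = (14/5 - 11/5 + (⅕)*1)*(-7) = (14/5 - 11/5 + ⅕)*(-7) = (⅘)*(-7) = -28/5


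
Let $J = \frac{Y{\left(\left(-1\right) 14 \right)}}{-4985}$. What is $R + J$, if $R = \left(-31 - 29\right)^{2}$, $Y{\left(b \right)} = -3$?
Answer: $\frac{17946003}{4985} \approx 3600.0$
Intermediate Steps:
$R = 3600$ ($R = \left(-60\right)^{2} = 3600$)
$J = \frac{3}{4985}$ ($J = - \frac{3}{-4985} = \left(-3\right) \left(- \frac{1}{4985}\right) = \frac{3}{4985} \approx 0.00060181$)
$R + J = 3600 + \frac{3}{4985} = \frac{17946003}{4985}$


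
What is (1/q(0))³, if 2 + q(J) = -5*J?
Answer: -⅛ ≈ -0.12500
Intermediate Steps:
q(J) = -2 - 5*J
(1/q(0))³ = (1/(-2 - 5*0))³ = (1/(-2 + 0))³ = (1/(-2))³ = (-½)³ = -⅛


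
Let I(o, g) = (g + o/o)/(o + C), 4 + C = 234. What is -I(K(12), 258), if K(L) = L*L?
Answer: -259/374 ≈ -0.69251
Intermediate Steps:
C = 230 (C = -4 + 234 = 230)
K(L) = L**2
I(o, g) = (1 + g)/(230 + o) (I(o, g) = (g + o/o)/(o + 230) = (g + 1)/(230 + o) = (1 + g)/(230 + o))
-I(K(12), 258) = -(1 + 258)/(230 + 12**2) = -259/(230 + 144) = -259/374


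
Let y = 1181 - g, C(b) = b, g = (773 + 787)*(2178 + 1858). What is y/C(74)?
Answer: -6294979/74 ≈ -85067.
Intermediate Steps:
g = 6296160 (g = 1560*4036 = 6296160)
y = -6294979 (y = 1181 - 1*6296160 = 1181 - 6296160 = -6294979)
y/C(74) = -6294979/74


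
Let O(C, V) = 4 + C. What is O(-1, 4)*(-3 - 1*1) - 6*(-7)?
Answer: 30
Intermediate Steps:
O(-1, 4)*(-3 - 1*1) - 6*(-7) = (4 - 1)*(-3 - 1*1) - 6*(-7) = 3*(-3 - 1) + 42 = 3*(-4) + 42 = -12 + 42 = 30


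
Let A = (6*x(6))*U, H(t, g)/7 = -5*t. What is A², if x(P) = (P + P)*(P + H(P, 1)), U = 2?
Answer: 862949376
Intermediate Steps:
H(t, g) = -35*t (H(t, g) = 7*(-5*t) = -35*t)
x(P) = -68*P² (x(P) = (P + P)*(P - 35*P) = (2*P)*(-34*P) = -68*P²)
A = -29376 (A = (6*(-68*6²))*2 = (6*(-68*36))*2 = (6*(-2448))*2 = -14688*2 = -29376)
A² = (-29376)² = 862949376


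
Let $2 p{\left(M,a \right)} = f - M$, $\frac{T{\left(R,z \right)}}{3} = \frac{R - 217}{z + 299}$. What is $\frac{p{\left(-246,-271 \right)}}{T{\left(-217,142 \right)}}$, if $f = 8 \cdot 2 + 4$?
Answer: $- \frac{2793}{62} \approx -45.048$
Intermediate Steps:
$f = 20$ ($f = 16 + 4 = 20$)
$T{\left(R,z \right)} = \frac{3 \left(-217 + R\right)}{299 + z}$ ($T{\left(R,z \right)} = 3 \frac{R - 217}{z + 299} = 3 \frac{-217 + R}{299 + z} = \frac{3 \left(-217 + R\right)}{299 + z}$)
$p{\left(M,a \right)} = 10 - \frac{M}{2}$ ($p{\left(M,a \right)} = \frac{20 - M}{2} = 10 - \frac{M}{2}$)
$\frac{p{\left(-246,-271 \right)}}{T{\left(-217,142 \right)}} = \frac{10 - -123}{3 \frac{1}{299 + 142} \left(-217 - 217\right)} = \frac{10 + 123}{3 \cdot \frac{1}{441} \left(-434\right)} = \frac{133}{3 \cdot \frac{1}{441} \left(-434\right)} = \frac{133}{- \frac{62}{21}} = 133 \left(- \frac{21}{62}\right) = - \frac{2793}{62}$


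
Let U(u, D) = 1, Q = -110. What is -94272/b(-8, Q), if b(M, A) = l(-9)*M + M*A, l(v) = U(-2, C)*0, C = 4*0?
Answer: -5892/55 ≈ -107.13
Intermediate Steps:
C = 0
l(v) = 0 (l(v) = 1*0 = 0)
b(M, A) = A*M (b(M, A) = 0*M + M*A = 0 + A*M = A*M)
-94272/b(-8, Q) = -94272/((-110*(-8))) = -94272/880 = -94272*1/880 = -5892/55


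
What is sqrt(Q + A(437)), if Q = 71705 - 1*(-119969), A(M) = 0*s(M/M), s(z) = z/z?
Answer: sqrt(191674) ≈ 437.81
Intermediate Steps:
s(z) = 1
A(M) = 0 (A(M) = 0*1 = 0)
Q = 191674 (Q = 71705 + 119969 = 191674)
sqrt(Q + A(437)) = sqrt(191674 + 0) = sqrt(191674)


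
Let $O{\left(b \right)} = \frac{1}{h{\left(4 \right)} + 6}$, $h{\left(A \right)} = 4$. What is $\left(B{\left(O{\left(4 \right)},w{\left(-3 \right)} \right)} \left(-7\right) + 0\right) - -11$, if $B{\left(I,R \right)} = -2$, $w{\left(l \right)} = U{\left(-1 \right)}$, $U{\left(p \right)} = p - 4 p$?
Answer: $25$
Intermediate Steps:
$U{\left(p \right)} = - 3 p$
$w{\left(l \right)} = 3$ ($w{\left(l \right)} = \left(-3\right) \left(-1\right) = 3$)
$O{\left(b \right)} = \frac{1}{10}$ ($O{\left(b \right)} = \frac{1}{4 + 6} = \frac{1}{10}$)
$\left(B{\left(O{\left(4 \right)},w{\left(-3 \right)} \right)} \left(-7\right) + 0\right) - -11 = \left(\left(-2\right) \left(-7\right) + 0\right) - -11 = \left(14 + 0\right) + 11 = 14 + 11 = 25$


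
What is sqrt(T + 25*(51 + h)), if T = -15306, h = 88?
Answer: I*sqrt(11831) ≈ 108.77*I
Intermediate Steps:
sqrt(T + 25*(51 + h)) = sqrt(-15306 + 25*(51 + 88)) = sqrt(-15306 + 25*139) = sqrt(-15306 + 3475) = sqrt(-11831) = I*sqrt(11831)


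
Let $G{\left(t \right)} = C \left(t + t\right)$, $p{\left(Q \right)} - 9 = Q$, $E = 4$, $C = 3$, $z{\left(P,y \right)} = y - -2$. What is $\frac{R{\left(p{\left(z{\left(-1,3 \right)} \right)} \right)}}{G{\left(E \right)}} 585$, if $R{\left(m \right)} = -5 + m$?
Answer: $\frac{1755}{8} \approx 219.38$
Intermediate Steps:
$z{\left(P,y \right)} = 2 + y$ ($z{\left(P,y \right)} = y + 2 = 2 + y$)
$p{\left(Q \right)} = 9 + Q$
$G{\left(t \right)} = 6 t$ ($G{\left(t \right)} = 3 \left(t + t\right) = 3 \cdot 2 t = 6 t$)
$\frac{R{\left(p{\left(z{\left(-1,3 \right)} \right)} \right)}}{G{\left(E \right)}} 585 = \frac{-5 + \left(9 + \left(2 + 3\right)\right)}{6 \cdot 4} \cdot 585 = \frac{-5 + \left(9 + 5\right)}{24} \cdot 585 = \left(-5 + 14\right) \frac{1}{24} \cdot 585 = 9 \cdot \frac{1}{24} \cdot 585 = \frac{3}{8} \cdot 585 = \frac{1755}{8}$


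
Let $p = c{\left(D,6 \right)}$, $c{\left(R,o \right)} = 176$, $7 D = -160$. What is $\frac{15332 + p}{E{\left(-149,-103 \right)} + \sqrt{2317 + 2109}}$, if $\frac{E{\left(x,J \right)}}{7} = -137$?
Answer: $- \frac{14872172}{915255} - \frac{15508 \sqrt{4426}}{915255} \approx -17.376$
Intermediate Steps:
$D = - \frac{160}{7}$ ($D = \frac{1}{7} \left(-160\right) = - \frac{160}{7} \approx -22.857$)
$E{\left(x,J \right)} = -959$ ($E{\left(x,J \right)} = 7 \left(-137\right) = -959$)
$p = 176$
$\frac{15332 + p}{E{\left(-149,-103 \right)} + \sqrt{2317 + 2109}} = \frac{15332 + 176}{-959 + \sqrt{2317 + 2109}} = \frac{15508}{-959 + \sqrt{4426}}$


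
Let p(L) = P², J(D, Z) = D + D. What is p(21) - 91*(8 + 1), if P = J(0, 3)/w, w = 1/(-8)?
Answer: -819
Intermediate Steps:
J(D, Z) = 2*D
w = -⅛ ≈ -0.12500
P = 0 (P = (2*0)/(-⅛) = 0*(-8) = 0)
p(L) = 0 (p(L) = 0² = 0)
p(21) - 91*(8 + 1) = 0 - 91*(8 + 1) = 0 - 91*9 = 0 - 819 = -819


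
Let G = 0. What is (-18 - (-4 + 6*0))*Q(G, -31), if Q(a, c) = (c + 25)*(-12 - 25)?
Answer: -3108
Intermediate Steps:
Q(a, c) = -925 - 37*c (Q(a, c) = (25 + c)*(-37) = -925 - 37*c)
(-18 - (-4 + 6*0))*Q(G, -31) = (-18 - (-4 + 6*0))*(-925 - 37*(-31)) = (-18 - (-4 + 0))*(-925 + 1147) = (-18 - 1*(-4))*222 = (-18 + 4)*222 = -14*222 = -3108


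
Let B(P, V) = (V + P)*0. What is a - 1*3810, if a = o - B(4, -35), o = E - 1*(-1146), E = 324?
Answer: -2340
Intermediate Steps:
o = 1470 (o = 324 - 1*(-1146) = 324 + 1146 = 1470)
B(P, V) = 0 (B(P, V) = (P + V)*0 = 0)
a = 1470 (a = 1470 - 1*0 = 1470 + 0 = 1470)
a - 1*3810 = 1470 - 1*3810 = 1470 - 3810 = -2340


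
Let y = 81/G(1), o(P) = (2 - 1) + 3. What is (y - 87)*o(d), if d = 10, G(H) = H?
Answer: -24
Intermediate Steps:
o(P) = 4 (o(P) = 1 + 3 = 4)
y = 81 (y = 81/1 = 81*1 = 81)
(y - 87)*o(d) = (81 - 87)*4 = -6*4 = -24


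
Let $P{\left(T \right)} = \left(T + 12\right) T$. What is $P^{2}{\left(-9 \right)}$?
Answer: $729$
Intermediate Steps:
$P{\left(T \right)} = T \left(12 + T\right)$ ($P{\left(T \right)} = \left(12 + T\right) T = T \left(12 + T\right)$)
$P^{2}{\left(-9 \right)} = \left(- 9 \left(12 - 9\right)\right)^{2} = \left(\left(-9\right) 3\right)^{2} = \left(-27\right)^{2} = 729$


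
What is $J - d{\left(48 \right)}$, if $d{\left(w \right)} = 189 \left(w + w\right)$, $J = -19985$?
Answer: $-38129$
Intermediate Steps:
$d{\left(w \right)} = 378 w$ ($d{\left(w \right)} = 189 \cdot 2 w = 378 w$)
$J - d{\left(48 \right)} = -19985 - 378 \cdot 48 = -19985 - 18144 = -38129$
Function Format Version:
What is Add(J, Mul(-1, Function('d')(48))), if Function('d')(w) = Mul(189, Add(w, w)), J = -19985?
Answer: -38129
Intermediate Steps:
Function('d')(w) = Mul(378, w) (Function('d')(w) = Mul(189, Mul(2, w)) = Mul(378, w))
Add(J, Mul(-1, Function('d')(48))) = Add(-19985, Mul(-1, Mul(378, 48))) = Add(-19985, Mul(-1, 18144)) = Add(-19985, -18144) = -38129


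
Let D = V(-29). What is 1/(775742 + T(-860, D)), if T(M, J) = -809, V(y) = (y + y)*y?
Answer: 1/774933 ≈ 1.2904e-6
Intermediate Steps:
V(y) = 2*y² (V(y) = (2*y)*y = 2*y²)
D = 1682 (D = 2*(-29)² = 2*841 = 1682)
1/(775742 + T(-860, D)) = 1/(775742 - 809) = 1/774933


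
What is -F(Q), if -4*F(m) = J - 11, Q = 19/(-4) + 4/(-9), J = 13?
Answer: 1/2 ≈ 0.50000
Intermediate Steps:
Q = -187/36 (Q = 19*(-1/4) + 4*(-1/9) = -19/4 - 4/9 = -187/36 ≈ -5.1944)
F(m) = -1/2 (F(m) = -(13 - 11)/4 = -1/4*2 = -1/2)
-F(Q) = -1*(-1/2) = 1/2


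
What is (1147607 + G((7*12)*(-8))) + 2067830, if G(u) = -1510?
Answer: 3213927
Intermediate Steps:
(1147607 + G((7*12)*(-8))) + 2067830 = (1147607 - 1510) + 2067830 = 1146097 + 2067830 = 3213927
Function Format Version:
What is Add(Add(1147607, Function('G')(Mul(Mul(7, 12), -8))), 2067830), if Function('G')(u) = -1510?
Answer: 3213927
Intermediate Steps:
Add(Add(1147607, Function('G')(Mul(Mul(7, 12), -8))), 2067830) = Add(Add(1147607, -1510), 2067830) = Add(1146097, 2067830) = 3213927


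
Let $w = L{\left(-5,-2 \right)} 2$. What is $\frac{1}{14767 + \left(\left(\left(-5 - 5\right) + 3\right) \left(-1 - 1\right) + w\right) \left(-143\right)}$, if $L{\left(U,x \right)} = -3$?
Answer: $\frac{1}{13623} \approx 7.3405 \cdot 10^{-5}$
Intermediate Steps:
$w = -6$ ($w = \left(-3\right) 2 = -6$)
$\frac{1}{14767 + \left(\left(\left(-5 - 5\right) + 3\right) \left(-1 - 1\right) + w\right) \left(-143\right)} = \frac{1}{14767 + \left(\left(\left(-5 - 5\right) + 3\right) \left(-1 - 1\right) - 6\right) \left(-143\right)} = \frac{1}{14767 + \left(\left(-10 + 3\right) \left(-1 + \left(-3 + 2\right)\right) - 6\right) \left(-143\right)} = \frac{1}{14767 + \left(- 7 \left(-1 - 1\right) - 6\right) \left(-143\right)} = \frac{1}{14767 + \left(\left(-7\right) \left(-2\right) - 6\right) \left(-143\right)} = \frac{1}{14767 + \left(14 - 6\right) \left(-143\right)} = \frac{1}{14767 + 8 \left(-143\right)} = \frac{1}{14767 - 1144} = \frac{1}{13623}$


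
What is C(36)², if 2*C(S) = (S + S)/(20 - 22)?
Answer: 324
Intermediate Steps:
C(S) = -S/2 (C(S) = ((S + S)/(20 - 22))/2 = ((2*S)/(-2))/2 = ((2*S)*(-½))/2 = (-S)/2 = -S/2)
C(36)² = (-½*36)² = (-18)² = 324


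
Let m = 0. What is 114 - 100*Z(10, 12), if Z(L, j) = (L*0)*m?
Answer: 114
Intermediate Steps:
Z(L, j) = 0 (Z(L, j) = (L*0)*0 = 0*0 = 0)
114 - 100*Z(10, 12) = 114 - 100*0 = 114 + 0 = 114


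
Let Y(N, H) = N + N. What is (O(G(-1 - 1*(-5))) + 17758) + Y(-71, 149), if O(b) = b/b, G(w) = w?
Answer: 17617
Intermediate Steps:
Y(N, H) = 2*N
O(b) = 1
(O(G(-1 - 1*(-5))) + 17758) + Y(-71, 149) = (1 + 17758) + 2*(-71) = 17759 - 142 = 17617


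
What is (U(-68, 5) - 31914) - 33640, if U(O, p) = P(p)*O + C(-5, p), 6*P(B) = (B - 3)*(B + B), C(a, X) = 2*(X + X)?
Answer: -197282/3 ≈ -65761.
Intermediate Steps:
C(a, X) = 4*X (C(a, X) = 2*(2*X) = 4*X)
P(B) = B*(-3 + B)/3 (P(B) = ((B - 3)*(B + B))/6 = ((-3 + B)*(2*B))/6 = (2*B*(-3 + B))/6 = B*(-3 + B)/3)
U(O, p) = 4*p + O*p*(-3 + p)/3 (U(O, p) = (p*(-3 + p)/3)*O + 4*p = O*p*(-3 + p)/3 + 4*p = 4*p + O*p*(-3 + p)/3)
(U(-68, 5) - 31914) - 33640 = ((1/3)*5*(12 - 68*(-3 + 5)) - 31914) - 33640 = ((1/3)*5*(12 - 68*2) - 31914) - 33640 = ((1/3)*5*(12 - 136) - 31914) - 33640 = ((1/3)*5*(-124) - 31914) - 33640 = (-620/3 - 31914) - 33640 = -96362/3 - 33640 = -197282/3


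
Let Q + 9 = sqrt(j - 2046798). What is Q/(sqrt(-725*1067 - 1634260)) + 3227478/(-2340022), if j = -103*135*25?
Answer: -1613739/1170011 + 3*sqrt(640597278245)/2407835 + 9*I*sqrt(2407835)/2407835 ≈ -0.38204 + 0.0058*I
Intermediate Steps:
j = -347625 (j = -13905*25 = -347625)
Q = -9 + 3*I*sqrt(266047) (Q = -9 + sqrt(-347625 - 2046798) = -9 + sqrt(-2394423) = -9 + 3*I*sqrt(266047) ≈ -9.0 + 1547.4*I)
Q/(sqrt(-725*1067 - 1634260)) + 3227478/(-2340022) = (-9 + 3*I*sqrt(266047))/(sqrt(-725*1067 - 1634260)) + 3227478/(-2340022) = (-9 + 3*I*sqrt(266047))/(sqrt(-773575 - 1634260)) + 3227478*(-1/2340022) = (-9 + 3*I*sqrt(266047))/(sqrt(-2407835)) - 1613739/1170011 = (-9 + 3*I*sqrt(266047))/((I*sqrt(2407835))) - 1613739/1170011 = (-9 + 3*I*sqrt(266047))*(-I*sqrt(2407835)/2407835) - 1613739/1170011 = -I*sqrt(2407835)*(-9 + 3*I*sqrt(266047))/2407835 - 1613739/1170011 = -1613739/1170011 - I*sqrt(2407835)*(-9 + 3*I*sqrt(266047))/2407835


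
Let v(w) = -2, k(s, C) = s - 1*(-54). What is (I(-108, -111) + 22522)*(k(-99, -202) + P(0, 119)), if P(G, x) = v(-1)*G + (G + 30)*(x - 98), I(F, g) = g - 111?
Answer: 13045500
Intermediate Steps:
k(s, C) = 54 + s (k(s, C) = s + 54 = 54 + s)
I(F, g) = -111 + g
P(G, x) = -2*G + (-98 + x)*(30 + G) (P(G, x) = -2*G + (G + 30)*(x - 98) = -2*G + (30 + G)*(-98 + x) = -2*G + (-98 + x)*(30 + G))
(I(-108, -111) + 22522)*(k(-99, -202) + P(0, 119)) = ((-111 - 111) + 22522)*((54 - 99) + (-2940 - 100*0 + 30*119 + 0*119)) = (-222 + 22522)*(-45 + (-2940 + 0 + 3570 + 0)) = 22300*(-45 + 630) = 22300*585 = 13045500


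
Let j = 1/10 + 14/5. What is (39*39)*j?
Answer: 44109/10 ≈ 4410.9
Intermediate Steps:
j = 29/10 (j = 1*(⅒) + 14*(⅕) = ⅒ + 14/5 = 29/10 ≈ 2.9000)
(39*39)*j = (39*39)*(29/10) = 1521*(29/10) = 44109/10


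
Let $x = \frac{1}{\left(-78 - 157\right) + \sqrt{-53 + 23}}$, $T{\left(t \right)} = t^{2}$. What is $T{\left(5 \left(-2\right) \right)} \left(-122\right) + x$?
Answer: $- \frac{134822247}{11051} - \frac{i \sqrt{30}}{55255} \approx -12200.0 - 9.9126 \cdot 10^{-5} i$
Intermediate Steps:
$x = \frac{1}{-235 + i \sqrt{30}}$ ($x = \frac{1}{-235 + \sqrt{-30}} = \frac{1}{-235 + i \sqrt{30}} \approx -0.004253 - 9.913 \cdot 10^{-5} i$)
$T{\left(5 \left(-2\right) \right)} \left(-122\right) + x = \left(5 \left(-2\right)\right)^{2} \left(-122\right) - \left(\frac{47}{11051} + \frac{i \sqrt{30}}{55255}\right) = \left(-10\right)^{2} \left(-122\right) - \left(\frac{47}{11051} + \frac{i \sqrt{30}}{55255}\right) = 100 \left(-122\right) - \left(\frac{47}{11051} + \frac{i \sqrt{30}}{55255}\right) = -12200 - \left(\frac{47}{11051} + \frac{i \sqrt{30}}{55255}\right) = - \frac{134822247}{11051} - \frac{i \sqrt{30}}{55255}$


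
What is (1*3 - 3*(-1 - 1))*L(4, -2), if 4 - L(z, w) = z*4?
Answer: -108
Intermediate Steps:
L(z, w) = 4 - 4*z (L(z, w) = 4 - z*4 = 4 - 4*z)
(1*3 - 3*(-1 - 1))*L(4, -2) = (1*3 - 3*(-1 - 1))*(4 - 4*4) = (3 - 3*(-2))*(4 - 16) = (3 + 6)*(-12) = 9*(-12) = -108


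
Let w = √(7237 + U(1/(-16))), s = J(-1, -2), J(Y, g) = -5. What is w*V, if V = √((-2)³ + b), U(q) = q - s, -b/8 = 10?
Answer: I*√2549162/2 ≈ 798.3*I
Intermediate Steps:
b = -80 (b = -8*10 = -80)
s = -5
U(q) = 5 + q (U(q) = q - 1*(-5) = q + 5 = 5 + q)
w = √115871/4 (w = √(7237 + (5 + 1/(-16))) = √(7237 + (5 - 1/16)) = √(7237 + 79/16) = √(115871/16) = √115871/4 ≈ 85.100)
V = 2*I*√22 (V = √((-2)³ - 80) = √(-8 - 80) = √(-88) = 2*I*√22 ≈ 9.3808*I)
w*V = (√115871/4)*(2*I*√22) = I*√2549162/2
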